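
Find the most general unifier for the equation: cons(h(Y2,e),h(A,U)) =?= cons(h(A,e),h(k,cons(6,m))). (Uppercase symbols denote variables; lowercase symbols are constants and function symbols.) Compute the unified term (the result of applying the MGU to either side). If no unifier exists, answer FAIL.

cons(h(k,e),h(k,cons(6,m)))

Decompose cons/2: h(Y2,e) =?= h(A,e),  h(A,U) =?= h(k,cons(6,m)).
Decompose h/2: Y2 =?= A,  e =?= e.
Bind Y2 := A; no other remaining equation mentions Y2.
Delete trivial equation e =?= e.
Decompose h/2: A =?= k,  U =?= cons(6,m).
Bind A := k; no other remaining equation mentions A. Substituting into the earlier binding gives Y2 := k.
Bind U := cons(6,m).
Applying the MGU to either side gives cons(h(k,e),h(k,cons(6,m))).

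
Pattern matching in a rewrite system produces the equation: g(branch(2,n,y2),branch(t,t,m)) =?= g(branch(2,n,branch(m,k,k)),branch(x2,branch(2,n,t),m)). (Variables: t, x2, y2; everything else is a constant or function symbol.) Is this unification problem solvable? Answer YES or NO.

Decompose g/2: branch(2,n,y2) =?= branch(2,n,branch(m,k,k)),  branch(t,t,m) =?= branch(x2,branch(2,n,t),m).
Decompose branch/3: 2 =?= 2,  n =?= n,  y2 =?= branch(m,k,k).
Delete trivial equation 2 =?= 2.
Delete trivial equation n =?= n.
Bind y2 := branch(m,k,k); no other remaining equation mentions y2.
Decompose branch/3: t =?= x2,  t =?= branch(2,n,t),  m =?= m.
Bind t := x2; substituting into the one remaining equation that mentions t gives: x2 =?= branch(2,n,x2).
Occurs check fails: x2 occurs in branch(2,n,x2); the equation x2 =?= branch(2,n,x2) has no finite solution.

NO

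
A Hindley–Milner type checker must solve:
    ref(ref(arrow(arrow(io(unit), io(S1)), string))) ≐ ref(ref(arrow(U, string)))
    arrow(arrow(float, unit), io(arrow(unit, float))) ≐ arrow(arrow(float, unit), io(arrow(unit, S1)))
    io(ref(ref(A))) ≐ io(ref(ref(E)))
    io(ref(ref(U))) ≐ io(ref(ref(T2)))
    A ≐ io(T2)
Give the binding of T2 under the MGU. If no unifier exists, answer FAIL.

Decompose ref/1: ref(arrow(arrow(io(unit), io(S1)), string)) ≐ ref(arrow(U, string)).
Decompose ref/1: arrow(arrow(io(unit), io(S1)), string) ≐ arrow(U, string).
Decompose arrow/2: arrow(io(unit), io(S1)) ≐ U,  string ≐ string.
Bind U := arrow(io(unit), io(S1)); substituting into the one remaining equation that mentions U gives: io(ref(ref(arrow(io(unit), io(S1))))) ≐ io(ref(ref(T2))).
Delete trivial equation string ≐ string.
Decompose arrow/2: arrow(float, unit) ≐ arrow(float, unit),  io(arrow(unit, float)) ≐ io(arrow(unit, S1)).
Delete trivial equation arrow(float, unit) ≐ arrow(float, unit).
Decompose io/1: arrow(unit, float) ≐ arrow(unit, S1).
Decompose arrow/2: unit ≐ unit,  float ≐ S1.
Delete trivial equation unit ≐ unit.
Bind S1 := float; substituting into the one remaining equation that mentions S1 gives: io(ref(ref(arrow(io(unit), io(float))))) ≐ io(ref(ref(T2))). Substituting into the earlier binding gives U := arrow(io(unit), io(float)).
Decompose io/1: ref(ref(A)) ≐ ref(ref(E)).
Decompose ref/1: ref(A) ≐ ref(E).
Decompose ref/1: A ≐ E.
Bind A := E; substituting into the one remaining equation that mentions A gives: E ≐ io(T2).
Decompose io/1: ref(ref(arrow(io(unit), io(float)))) ≐ ref(ref(T2)).
Decompose ref/1: ref(arrow(io(unit), io(float))) ≐ ref(T2).
Decompose ref/1: arrow(io(unit), io(float)) ≐ T2.
Bind T2 := arrow(io(unit), io(float)); substituting into the remaining equation gives: E ≐ io(arrow(io(unit), io(float))).
Bind E := io(arrow(io(unit), io(float))). Substituting into the earlier binding gives A := io(arrow(io(unit), io(float))).
MGU = { U ↦ arrow(io(unit), io(float)), S1 ↦ float, A ↦ io(arrow(io(unit), io(float))), T2 ↦ arrow(io(unit), io(float)), E ↦ io(arrow(io(unit), io(float))) }, so T2 ↦ arrow(io(unit), io(float)).

arrow(io(unit), io(float))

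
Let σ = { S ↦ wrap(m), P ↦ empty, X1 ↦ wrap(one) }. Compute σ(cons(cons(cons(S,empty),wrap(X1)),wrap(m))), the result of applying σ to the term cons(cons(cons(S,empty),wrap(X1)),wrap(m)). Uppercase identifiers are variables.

cons(cons(cons(wrap(m),empty),wrap(wrap(one))),wrap(m))

Replace each occurrence of S with wrap(m).
Replace each occurrence of X1 with wrap(one).
Result: cons(cons(cons(wrap(m),empty),wrap(wrap(one))),wrap(m)).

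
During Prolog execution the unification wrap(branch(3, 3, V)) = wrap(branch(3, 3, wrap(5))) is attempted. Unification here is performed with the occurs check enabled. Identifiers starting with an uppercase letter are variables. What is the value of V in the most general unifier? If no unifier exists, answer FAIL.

Decompose wrap/1: branch(3, 3, V) = branch(3, 3, wrap(5)).
Decompose branch/3: 3 = 3,  3 = 3,  V = wrap(5).
Delete trivial equation 3 = 3.
Delete trivial equation 3 = 3.
Bind V := wrap(5).
MGU = { V = wrap(5) }, so V = wrap(5).

wrap(5)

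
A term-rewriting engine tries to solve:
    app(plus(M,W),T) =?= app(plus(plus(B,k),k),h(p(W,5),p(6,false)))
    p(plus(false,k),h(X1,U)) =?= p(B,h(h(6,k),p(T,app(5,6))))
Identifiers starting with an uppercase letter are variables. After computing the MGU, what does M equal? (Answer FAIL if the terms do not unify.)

Decompose app/2: plus(M,W) =?= plus(plus(B,k),k),  T =?= h(p(W,5),p(6,false)).
Decompose plus/2: M =?= plus(B,k),  W =?= k.
Bind M := plus(B,k); no other remaining equation mentions M.
Bind W := k; substituting into the one remaining equation that mentions W gives: T =?= h(p(k,5),p(6,false)).
Bind T := h(p(k,5),p(6,false)); substituting into the remaining equation gives: p(plus(false,k),h(X1,U)) =?= p(B,h(h(6,k),p(h(p(k,5),p(6,false)),app(5,6)))).
Decompose p/2: plus(false,k) =?= B,  h(X1,U) =?= h(h(6,k),p(h(p(k,5),p(6,false)),app(5,6))).
Bind B := plus(false,k); no other remaining equation mentions B. Substituting into the earlier binding gives M := plus(plus(false,k),k).
Decompose h/2: X1 =?= h(6,k),  U =?= p(h(p(k,5),p(6,false)),app(5,6)).
Bind X1 := h(6,k); no other remaining equation mentions X1.
Bind U := p(h(p(k,5),p(6,false)),app(5,6)).
MGU = { M ↦ plus(plus(false,k),k), W ↦ k, T ↦ h(p(k,5),p(6,false)), B ↦ plus(false,k), X1 ↦ h(6,k), U ↦ p(h(p(k,5),p(6,false)),app(5,6)) }, so M ↦ plus(plus(false,k),k).

plus(plus(false,k),k)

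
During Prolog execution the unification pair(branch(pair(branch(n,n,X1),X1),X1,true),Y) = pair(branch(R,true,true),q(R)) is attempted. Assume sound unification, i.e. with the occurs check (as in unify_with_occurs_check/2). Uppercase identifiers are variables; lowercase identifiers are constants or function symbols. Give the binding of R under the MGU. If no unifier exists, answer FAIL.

pair(branch(n,n,true),true)

Decompose pair/2: branch(pair(branch(n,n,X1),X1),X1,true) = branch(R,true,true),  Y = q(R).
Decompose branch/3: pair(branch(n,n,X1),X1) = R,  X1 = true,  true = true.
Bind R := pair(branch(n,n,X1),X1); substituting into the one remaining equation that mentions R gives: Y = q(pair(branch(n,n,X1),X1)).
Bind X1 := true; substituting into the one remaining equation that mentions X1 gives: Y = q(pair(branch(n,n,true),true)). Substituting into the earlier binding gives R := pair(branch(n,n,true),true).
Delete trivial equation true = true.
Bind Y := q(pair(branch(n,n,true),true)).
MGU = { R ↦ pair(branch(n,n,true),true), X1 ↦ true, Y ↦ q(pair(branch(n,n,true),true)) }, so R ↦ pair(branch(n,n,true),true).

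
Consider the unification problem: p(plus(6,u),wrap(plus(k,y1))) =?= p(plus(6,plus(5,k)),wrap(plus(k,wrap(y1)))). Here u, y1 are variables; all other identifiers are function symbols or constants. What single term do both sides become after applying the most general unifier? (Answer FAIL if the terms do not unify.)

Decompose p/2: plus(6,u) =?= plus(6,plus(5,k)),  wrap(plus(k,y1)) =?= wrap(plus(k,wrap(y1))).
Decompose plus/2: 6 =?= 6,  u =?= plus(5,k).
Delete trivial equation 6 =?= 6.
Bind u := plus(5,k); no other remaining equation mentions u.
Decompose wrap/1: plus(k,y1) =?= plus(k,wrap(y1)).
Decompose plus/2: k =?= k,  y1 =?= wrap(y1).
Delete trivial equation k =?= k.
Occurs check fails: y1 occurs in wrap(y1); the equation y1 =?= wrap(y1) has no finite solution.

FAIL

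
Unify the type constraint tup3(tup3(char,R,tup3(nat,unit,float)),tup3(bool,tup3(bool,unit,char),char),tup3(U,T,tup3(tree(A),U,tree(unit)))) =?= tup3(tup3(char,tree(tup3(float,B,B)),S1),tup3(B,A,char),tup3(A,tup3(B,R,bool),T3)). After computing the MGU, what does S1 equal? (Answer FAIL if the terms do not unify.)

tup3(nat,unit,float)

Decompose tup3/3: tup3(char,R,tup3(nat,unit,float)) =?= tup3(char,tree(tup3(float,B,B)),S1),  tup3(bool,tup3(bool,unit,char),char) =?= tup3(B,A,char),  tup3(U,T,tup3(tree(A),U,tree(unit))) =?= tup3(A,tup3(B,R,bool),T3).
Decompose tup3/3: char =?= char,  R =?= tree(tup3(float,B,B)),  tup3(nat,unit,float) =?= S1.
Delete trivial equation char =?= char.
Bind R := tree(tup3(float,B,B)); substituting into the one remaining equation that mentions R gives: tup3(U,T,tup3(tree(A),U,tree(unit))) =?= tup3(A,tup3(B,tree(tup3(float,B,B)),bool),T3).
Bind S1 := tup3(nat,unit,float); no other remaining equation mentions S1.
Decompose tup3/3: bool =?= B,  tup3(bool,unit,char) =?= A,  char =?= char.
Bind B := bool; substituting into the one remaining equation that mentions B gives: tup3(U,T,tup3(tree(A),U,tree(unit))) =?= tup3(A,tup3(bool,tree(tup3(float,bool,bool)),bool),T3). Substituting into the earlier binding gives R := tree(tup3(float,bool,bool)).
Bind A := tup3(bool,unit,char); substituting into the one remaining equation that mentions A gives: tup3(U,T,tup3(tree(tup3(bool,unit,char)),U,tree(unit))) =?= tup3(tup3(bool,unit,char),tup3(bool,tree(tup3(float,bool,bool)),bool),T3).
Delete trivial equation char =?= char.
Decompose tup3/3: U =?= tup3(bool,unit,char),  T =?= tup3(bool,tree(tup3(float,bool,bool)),bool),  tup3(tree(tup3(bool,unit,char)),U,tree(unit)) =?= T3.
Bind U := tup3(bool,unit,char); substituting into the one remaining equation that mentions U gives: tup3(tree(tup3(bool,unit,char)),tup3(bool,unit,char),tree(unit)) =?= T3.
Bind T := tup3(bool,tree(tup3(float,bool,bool)),bool); no other remaining equation mentions T.
Bind T3 := tup3(tree(tup3(bool,unit,char)),tup3(bool,unit,char),tree(unit)).
MGU = { R ↦ tree(tup3(float,bool,bool)), S1 ↦ tup3(nat,unit,float), B ↦ bool, A ↦ tup3(bool,unit,char), U ↦ tup3(bool,unit,char), T ↦ tup3(bool,tree(tup3(float,bool,bool)),bool), T3 ↦ tup3(tree(tup3(bool,unit,char)),tup3(bool,unit,char),tree(unit)) }, so S1 ↦ tup3(nat,unit,float).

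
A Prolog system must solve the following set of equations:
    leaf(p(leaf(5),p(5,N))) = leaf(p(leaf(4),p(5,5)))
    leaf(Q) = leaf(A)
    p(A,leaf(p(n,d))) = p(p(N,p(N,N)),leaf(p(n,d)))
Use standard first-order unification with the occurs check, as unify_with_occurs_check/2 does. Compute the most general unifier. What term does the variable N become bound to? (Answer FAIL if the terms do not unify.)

FAIL

Decompose leaf/1: p(leaf(5),p(5,N)) = p(leaf(4),p(5,5)).
Decompose p/2: leaf(5) = leaf(4),  p(5,N) = p(5,5).
Decompose leaf/1: 5 = 4.
Clash: constants 5 and 4 differ; no unifier exists.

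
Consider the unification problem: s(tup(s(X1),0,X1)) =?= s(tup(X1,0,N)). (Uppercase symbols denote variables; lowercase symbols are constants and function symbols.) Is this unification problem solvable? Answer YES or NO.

NO

Decompose s/1: tup(s(X1),0,X1) =?= tup(X1,0,N).
Decompose tup/3: s(X1) =?= X1,  0 =?= 0,  X1 =?= N.
Occurs check fails: X1 occurs in s(X1); the equation X1 =?= s(X1) has no finite solution.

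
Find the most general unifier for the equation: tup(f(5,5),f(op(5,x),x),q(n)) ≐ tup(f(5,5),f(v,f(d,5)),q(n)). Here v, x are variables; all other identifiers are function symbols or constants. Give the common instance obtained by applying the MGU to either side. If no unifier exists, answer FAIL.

tup(f(5,5),f(op(5,f(d,5)),f(d,5)),q(n))

Decompose tup/3: f(5,5) ≐ f(5,5),  f(op(5,x),x) ≐ f(v,f(d,5)),  q(n) ≐ q(n).
Delete trivial equation f(5,5) ≐ f(5,5).
Decompose f/2: op(5,x) ≐ v,  x ≐ f(d,5).
Bind v := op(5,x); no other remaining equation mentions v.
Bind x := f(d,5); no other remaining equation mentions x. Substituting into the earlier binding gives v := op(5,f(d,5)).
Delete trivial equation q(n) ≐ q(n).
Applying the MGU to either side gives tup(f(5,5),f(op(5,f(d,5)),f(d,5)),q(n)).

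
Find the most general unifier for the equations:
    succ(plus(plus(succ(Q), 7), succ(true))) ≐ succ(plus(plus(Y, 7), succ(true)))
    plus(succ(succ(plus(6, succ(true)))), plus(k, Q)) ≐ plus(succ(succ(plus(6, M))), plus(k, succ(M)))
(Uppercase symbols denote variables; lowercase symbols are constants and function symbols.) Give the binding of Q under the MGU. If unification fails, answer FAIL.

succ(succ(true))

Decompose succ/1: plus(plus(succ(Q), 7), succ(true)) ≐ plus(plus(Y, 7), succ(true)).
Decompose plus/2: plus(succ(Q), 7) ≐ plus(Y, 7),  succ(true) ≐ succ(true).
Decompose plus/2: succ(Q) ≐ Y,  7 ≐ 7.
Bind Y := succ(Q); no other remaining equation mentions Y.
Delete trivial equation 7 ≐ 7.
Delete trivial equation succ(true) ≐ succ(true).
Decompose plus/2: succ(succ(plus(6, succ(true)))) ≐ succ(succ(plus(6, M))),  plus(k, Q) ≐ plus(k, succ(M)).
Decompose succ/1: succ(plus(6, succ(true))) ≐ succ(plus(6, M)).
Decompose succ/1: plus(6, succ(true)) ≐ plus(6, M).
Decompose plus/2: 6 ≐ 6,  succ(true) ≐ M.
Delete trivial equation 6 ≐ 6.
Bind M := succ(true); substituting into the remaining equation gives: plus(k, Q) ≐ plus(k, succ(succ(true))).
Decompose plus/2: k ≐ k,  Q ≐ succ(succ(true)).
Delete trivial equation k ≐ k.
Bind Q := succ(succ(true)). Substituting into the earlier binding gives Y := succ(succ(succ(true))).
MGU = { Y := succ(succ(succ(true))), M := succ(true), Q := succ(succ(true)) }, so Q := succ(succ(true)).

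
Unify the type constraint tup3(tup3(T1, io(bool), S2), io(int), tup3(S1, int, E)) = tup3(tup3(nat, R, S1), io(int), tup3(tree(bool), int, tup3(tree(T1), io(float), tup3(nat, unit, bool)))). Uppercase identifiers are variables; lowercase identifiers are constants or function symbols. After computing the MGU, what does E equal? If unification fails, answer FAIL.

Decompose tup3/3: tup3(T1, io(bool), S2) = tup3(nat, R, S1),  io(int) = io(int),  tup3(S1, int, E) = tup3(tree(bool), int, tup3(tree(T1), io(float), tup3(nat, unit, bool))).
Decompose tup3/3: T1 = nat,  io(bool) = R,  S2 = S1.
Bind T1 := nat; substituting into the one remaining equation that mentions T1 gives: tup3(S1, int, E) = tup3(tree(bool), int, tup3(tree(nat), io(float), tup3(nat, unit, bool))).
Bind R := io(bool); no other remaining equation mentions R.
Bind S2 := S1; no other remaining equation mentions S2.
Delete trivial equation io(int) = io(int).
Decompose tup3/3: S1 = tree(bool),  int = int,  E = tup3(tree(nat), io(float), tup3(nat, unit, bool)).
Bind S1 := tree(bool); no other remaining equation mentions S1. Substituting into the earlier binding gives S2 := tree(bool).
Delete trivial equation int = int.
Bind E := tup3(tree(nat), io(float), tup3(nat, unit, bool)).
MGU = { T1 ↦ nat, R ↦ io(bool), S2 ↦ tree(bool), S1 ↦ tree(bool), E ↦ tup3(tree(nat), io(float), tup3(nat, unit, bool)) }, so E ↦ tup3(tree(nat), io(float), tup3(nat, unit, bool)).

tup3(tree(nat), io(float), tup3(nat, unit, bool))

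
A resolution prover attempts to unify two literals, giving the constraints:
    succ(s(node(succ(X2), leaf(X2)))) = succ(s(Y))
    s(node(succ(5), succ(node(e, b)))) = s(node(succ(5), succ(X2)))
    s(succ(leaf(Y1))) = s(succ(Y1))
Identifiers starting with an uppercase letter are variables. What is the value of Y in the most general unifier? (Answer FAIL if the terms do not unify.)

Decompose succ/1: s(node(succ(X2), leaf(X2))) = s(Y).
Decompose s/1: node(succ(X2), leaf(X2)) = Y.
Bind Y := node(succ(X2), leaf(X2)); no other remaining equation mentions Y.
Decompose s/1: node(succ(5), succ(node(e, b))) = node(succ(5), succ(X2)).
Decompose node/2: succ(5) = succ(5),  succ(node(e, b)) = succ(X2).
Delete trivial equation succ(5) = succ(5).
Decompose succ/1: node(e, b) = X2.
Bind X2 := node(e, b); no other remaining equation mentions X2. Substituting into the earlier binding gives Y := node(succ(node(e, b)), leaf(node(e, b))).
Decompose s/1: succ(leaf(Y1)) = succ(Y1).
Decompose succ/1: leaf(Y1) = Y1.
Occurs check fails: Y1 occurs in leaf(Y1); the equation Y1 = leaf(Y1) has no finite solution.

FAIL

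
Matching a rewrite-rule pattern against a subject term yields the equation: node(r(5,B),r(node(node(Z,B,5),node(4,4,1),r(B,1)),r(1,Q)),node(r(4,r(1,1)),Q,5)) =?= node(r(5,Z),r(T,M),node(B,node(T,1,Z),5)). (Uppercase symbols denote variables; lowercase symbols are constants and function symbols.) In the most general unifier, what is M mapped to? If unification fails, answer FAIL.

r(1,node(node(node(r(4,r(1,1)),r(4,r(1,1)),5),node(4,4,1),r(r(4,r(1,1)),1)),1,r(4,r(1,1))))

Decompose node/3: r(5,B) =?= r(5,Z),  r(node(node(Z,B,5),node(4,4,1),r(B,1)),r(1,Q)) =?= r(T,M),  node(r(4,r(1,1)),Q,5) =?= node(B,node(T,1,Z),5).
Decompose r/2: 5 =?= 5,  B =?= Z.
Delete trivial equation 5 =?= 5.
Bind B := Z; substituting into the remaining equations gives: r(node(node(Z,Z,5),node(4,4,1),r(Z,1)),r(1,Q)) =?= r(T,M),  node(r(4,r(1,1)),Q,5) =?= node(Z,node(T,1,Z),5).
Decompose r/2: node(node(Z,Z,5),node(4,4,1),r(Z,1)) =?= T,  r(1,Q) =?= M.
Bind T := node(node(Z,Z,5),node(4,4,1),r(Z,1)); substituting into the one remaining equation that mentions T gives: node(r(4,r(1,1)),Q,5) =?= node(Z,node(node(node(Z,Z,5),node(4,4,1),r(Z,1)),1,Z),5).
Bind M := r(1,Q); no other remaining equation mentions M.
Decompose node/3: r(4,r(1,1)) =?= Z,  Q =?= node(node(node(Z,Z,5),node(4,4,1),r(Z,1)),1,Z),  5 =?= 5.
Bind Z := r(4,r(1,1)); substituting into the one remaining equation that mentions Z gives: Q =?= node(node(node(r(4,r(1,1)),r(4,r(1,1)),5),node(4,4,1),r(r(4,r(1,1)),1)),1,r(4,r(1,1))). Substituting into the earlier bindings gives B := r(4,r(1,1)), T := node(node(r(4,r(1,1)),r(4,r(1,1)),5),node(4,4,1),r(r(4,r(1,1)),1)).
Bind Q := node(node(node(r(4,r(1,1)),r(4,r(1,1)),5),node(4,4,1),r(r(4,r(1,1)),1)),1,r(4,r(1,1))); no other remaining equation mentions Q. Substituting into the earlier binding gives M := r(1,node(node(node(r(4,r(1,1)),r(4,r(1,1)),5),node(4,4,1),r(r(4,r(1,1)),1)),1,r(4,r(1,1)))).
Delete trivial equation 5 =?= 5.
MGU = { B := r(4,r(1,1)), T := node(node(r(4,r(1,1)),r(4,r(1,1)),5),node(4,4,1),r(r(4,r(1,1)),1)), M := r(1,node(node(node(r(4,r(1,1)),r(4,r(1,1)),5),node(4,4,1),r(r(4,r(1,1)),1)),1,r(4,r(1,1)))), Z := r(4,r(1,1)), Q := node(node(node(r(4,r(1,1)),r(4,r(1,1)),5),node(4,4,1),r(r(4,r(1,1)),1)),1,r(4,r(1,1))) }, so M := r(1,node(node(node(r(4,r(1,1)),r(4,r(1,1)),5),node(4,4,1),r(r(4,r(1,1)),1)),1,r(4,r(1,1)))).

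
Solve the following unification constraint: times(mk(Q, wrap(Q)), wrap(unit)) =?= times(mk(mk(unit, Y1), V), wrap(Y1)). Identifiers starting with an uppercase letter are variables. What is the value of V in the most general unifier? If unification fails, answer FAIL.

Decompose times/2: mk(Q, wrap(Q)) =?= mk(mk(unit, Y1), V),  wrap(unit) =?= wrap(Y1).
Decompose mk/2: Q =?= mk(unit, Y1),  wrap(Q) =?= V.
Bind Q := mk(unit, Y1); substituting into the one remaining equation that mentions Q gives: wrap(mk(unit, Y1)) =?= V.
Bind V := wrap(mk(unit, Y1)); no other remaining equation mentions V.
Decompose wrap/1: unit =?= Y1.
Bind Y1 := unit. Substituting into the earlier bindings gives Q := mk(unit, unit), V := wrap(mk(unit, unit)).
MGU = { Q -> mk(unit, unit), V -> wrap(mk(unit, unit)), Y1 -> unit }, so V -> wrap(mk(unit, unit)).

wrap(mk(unit, unit))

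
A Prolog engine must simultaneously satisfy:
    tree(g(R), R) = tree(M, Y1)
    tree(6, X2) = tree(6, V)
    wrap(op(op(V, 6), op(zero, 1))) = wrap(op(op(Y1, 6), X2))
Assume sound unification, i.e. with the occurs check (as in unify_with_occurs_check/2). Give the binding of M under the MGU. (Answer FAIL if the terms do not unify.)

g(op(zero, 1))

Decompose tree/2: g(R) = M,  R = Y1.
Bind M := g(R); no other remaining equation mentions M.
Bind R := Y1; no other remaining equation mentions R. Substituting into the earlier binding gives M := g(Y1).
Decompose tree/2: 6 = 6,  X2 = V.
Delete trivial equation 6 = 6.
Bind X2 := V; substituting into the remaining equation gives: wrap(op(op(V, 6), op(zero, 1))) = wrap(op(op(Y1, 6), V)).
Decompose wrap/1: op(op(V, 6), op(zero, 1)) = op(op(Y1, 6), V).
Decompose op/2: op(V, 6) = op(Y1, 6),  op(zero, 1) = V.
Decompose op/2: V = Y1,  6 = 6.
Bind V := Y1; substituting into the one remaining equation that mentions V gives: op(zero, 1) = Y1. Substituting into the earlier binding gives X2 := Y1.
Delete trivial equation 6 = 6.
Bind Y1 := op(zero, 1). Substituting into the earlier bindings gives M := g(op(zero, 1)), R := op(zero, 1), X2 := op(zero, 1), V := op(zero, 1).
MGU = { M ↦ g(op(zero, 1)), R ↦ op(zero, 1), X2 ↦ op(zero, 1), V ↦ op(zero, 1), Y1 ↦ op(zero, 1) }, so M ↦ g(op(zero, 1)).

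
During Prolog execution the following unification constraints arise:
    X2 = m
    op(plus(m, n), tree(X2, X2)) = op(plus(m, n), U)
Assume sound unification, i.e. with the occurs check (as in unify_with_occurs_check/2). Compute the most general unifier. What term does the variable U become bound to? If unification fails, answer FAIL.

Bind X2 := m; substituting into the remaining equation gives: op(plus(m, n), tree(m, m)) = op(plus(m, n), U).
Decompose op/2: plus(m, n) = plus(m, n),  tree(m, m) = U.
Delete trivial equation plus(m, n) = plus(m, n).
Bind U := tree(m, m).
MGU = { X2 ↦ m, U ↦ tree(m, m) }, so U ↦ tree(m, m).

tree(m, m)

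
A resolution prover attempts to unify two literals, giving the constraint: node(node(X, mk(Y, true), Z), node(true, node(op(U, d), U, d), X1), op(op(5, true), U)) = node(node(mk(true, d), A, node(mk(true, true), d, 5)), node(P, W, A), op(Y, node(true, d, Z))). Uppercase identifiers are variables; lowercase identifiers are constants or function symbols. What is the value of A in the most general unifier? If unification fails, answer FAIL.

Decompose node/3: node(X, mk(Y, true), Z) = node(mk(true, d), A, node(mk(true, true), d, 5)),  node(true, node(op(U, d), U, d), X1) = node(P, W, A),  op(op(5, true), U) = op(Y, node(true, d, Z)).
Decompose node/3: X = mk(true, d),  mk(Y, true) = A,  Z = node(mk(true, true), d, 5).
Bind X := mk(true, d); no other remaining equation mentions X.
Bind A := mk(Y, true); substituting into the one remaining equation that mentions A gives: node(true, node(op(U, d), U, d), X1) = node(P, W, mk(Y, true)).
Bind Z := node(mk(true, true), d, 5); substituting into the one remaining equation that mentions Z gives: op(op(5, true), U) = op(Y, node(true, d, node(mk(true, true), d, 5))).
Decompose node/3: true = P,  node(op(U, d), U, d) = W,  X1 = mk(Y, true).
Bind P := true; no other remaining equation mentions P.
Bind W := node(op(U, d), U, d); no other remaining equation mentions W.
Bind X1 := mk(Y, true); no other remaining equation mentions X1.
Decompose op/2: op(5, true) = Y,  U = node(true, d, node(mk(true, true), d, 5)).
Bind Y := op(5, true); no other remaining equation mentions Y. Substituting into the earlier bindings gives A := mk(op(5, true), true), X1 := mk(op(5, true), true).
Bind U := node(true, d, node(mk(true, true), d, 5)). Substituting into the earlier binding gives W := node(op(node(true, d, node(mk(true, true), d, 5)), d), node(true, d, node(mk(true, true), d, 5)), d).
MGU = { X ↦ mk(true, d), A ↦ mk(op(5, true), true), Z ↦ node(mk(true, true), d, 5), P ↦ true, W ↦ node(op(node(true, d, node(mk(true, true), d, 5)), d), node(true, d, node(mk(true, true), d, 5)), d), X1 ↦ mk(op(5, true), true), Y ↦ op(5, true), U ↦ node(true, d, node(mk(true, true), d, 5)) }, so A ↦ mk(op(5, true), true).

mk(op(5, true), true)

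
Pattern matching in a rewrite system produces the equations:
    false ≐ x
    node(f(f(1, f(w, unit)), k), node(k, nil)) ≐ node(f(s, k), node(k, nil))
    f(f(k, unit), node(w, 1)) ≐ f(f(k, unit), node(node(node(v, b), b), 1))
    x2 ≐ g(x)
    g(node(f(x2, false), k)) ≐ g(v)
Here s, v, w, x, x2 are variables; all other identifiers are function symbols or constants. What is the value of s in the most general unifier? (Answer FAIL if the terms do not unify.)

Bind x := false; substituting into the one remaining equation that mentions x gives: x2 ≐ g(false).
Decompose node/2: f(f(1, f(w, unit)), k) ≐ f(s, k),  node(k, nil) ≐ node(k, nil).
Decompose f/2: f(1, f(w, unit)) ≐ s,  k ≐ k.
Bind s := f(1, f(w, unit)); no other remaining equation mentions s.
Delete trivial equation k ≐ k.
Delete trivial equation node(k, nil) ≐ node(k, nil).
Decompose f/2: f(k, unit) ≐ f(k, unit),  node(w, 1) ≐ node(node(node(v, b), b), 1).
Delete trivial equation f(k, unit) ≐ f(k, unit).
Decompose node/2: w ≐ node(node(v, b), b),  1 ≐ 1.
Bind w := node(node(v, b), b); no other remaining equation mentions w. Substituting into the earlier binding gives s := f(1, f(node(node(v, b), b), unit)).
Delete trivial equation 1 ≐ 1.
Bind x2 := g(false); substituting into the remaining equation gives: g(node(f(g(false), false), k)) ≐ g(v).
Decompose g/1: node(f(g(false), false), k) ≐ v.
Bind v := node(f(g(false), false), k). Substituting into the earlier bindings gives s := f(1, f(node(node(node(f(g(false), false), k), b), b), unit)), w := node(node(node(f(g(false), false), k), b), b).
MGU = { x := false, s := f(1, f(node(node(node(f(g(false), false), k), b), b), unit)), w := node(node(node(f(g(false), false), k), b), b), x2 := g(false), v := node(f(g(false), false), k) }, so s := f(1, f(node(node(node(f(g(false), false), k), b), b), unit)).

f(1, f(node(node(node(f(g(false), false), k), b), b), unit))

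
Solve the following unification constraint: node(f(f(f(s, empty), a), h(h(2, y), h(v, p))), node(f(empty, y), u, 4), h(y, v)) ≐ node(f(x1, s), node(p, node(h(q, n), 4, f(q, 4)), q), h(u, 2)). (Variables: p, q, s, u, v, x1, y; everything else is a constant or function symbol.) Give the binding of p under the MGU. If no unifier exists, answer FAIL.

f(empty, node(h(4, n), 4, f(4, 4)))

Decompose node/3: f(f(f(s, empty), a), h(h(2, y), h(v, p))) ≐ f(x1, s),  node(f(empty, y), u, 4) ≐ node(p, node(h(q, n), 4, f(q, 4)), q),  h(y, v) ≐ h(u, 2).
Decompose f/2: f(f(s, empty), a) ≐ x1,  h(h(2, y), h(v, p)) ≐ s.
Bind x1 := f(f(s, empty), a); no other remaining equation mentions x1.
Bind s := h(h(2, y), h(v, p)); no other remaining equation mentions s. Substituting into the earlier binding gives x1 := f(f(h(h(2, y), h(v, p)), empty), a).
Decompose node/3: f(empty, y) ≐ p,  u ≐ node(h(q, n), 4, f(q, 4)),  4 ≐ q.
Bind p := f(empty, y); no other remaining equation mentions p. Substituting into the earlier bindings gives x1 := f(f(h(h(2, y), h(v, f(empty, y))), empty), a), s := h(h(2, y), h(v, f(empty, y))).
Bind u := node(h(q, n), 4, f(q, 4)); substituting into the one remaining equation that mentions u gives: h(y, v) ≐ h(node(h(q, n), 4, f(q, 4)), 2).
Bind q := 4; substituting into the remaining equation gives: h(y, v) ≐ h(node(h(4, n), 4, f(4, 4)), 2). Substituting into the earlier binding gives u := node(h(4, n), 4, f(4, 4)).
Decompose h/2: y ≐ node(h(4, n), 4, f(4, 4)),  v ≐ 2.
Bind y := node(h(4, n), 4, f(4, 4)); no other remaining equation mentions y. Substituting into the earlier bindings gives x1 := f(f(h(h(2, node(h(4, n), 4, f(4, 4))), h(v, f(empty, node(h(4, n), 4, f(4, 4))))), empty), a), s := h(h(2, node(h(4, n), 4, f(4, 4))), h(v, f(empty, node(h(4, n), 4, f(4, 4))))), p := f(empty, node(h(4, n), 4, f(4, 4))).
Bind v := 2. Substituting into the earlier bindings gives x1 := f(f(h(h(2, node(h(4, n), 4, f(4, 4))), h(2, f(empty, node(h(4, n), 4, f(4, 4))))), empty), a), s := h(h(2, node(h(4, n), 4, f(4, 4))), h(2, f(empty, node(h(4, n), 4, f(4, 4))))).
MGU = { x1 -> f(f(h(h(2, node(h(4, n), 4, f(4, 4))), h(2, f(empty, node(h(4, n), 4, f(4, 4))))), empty), a), s -> h(h(2, node(h(4, n), 4, f(4, 4))), h(2, f(empty, node(h(4, n), 4, f(4, 4))))), p -> f(empty, node(h(4, n), 4, f(4, 4))), u -> node(h(4, n), 4, f(4, 4)), q -> 4, y -> node(h(4, n), 4, f(4, 4)), v -> 2 }, so p -> f(empty, node(h(4, n), 4, f(4, 4))).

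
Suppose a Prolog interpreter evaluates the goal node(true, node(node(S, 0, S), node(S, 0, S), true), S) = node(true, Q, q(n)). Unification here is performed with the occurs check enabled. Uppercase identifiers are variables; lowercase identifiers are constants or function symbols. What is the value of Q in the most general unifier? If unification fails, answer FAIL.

Decompose node/3: true = true,  node(node(S, 0, S), node(S, 0, S), true) = Q,  S = q(n).
Delete trivial equation true = true.
Bind Q := node(node(S, 0, S), node(S, 0, S), true); no other remaining equation mentions Q.
Bind S := q(n). Substituting into the earlier binding gives Q := node(node(q(n), 0, q(n)), node(q(n), 0, q(n)), true).
MGU = { Q -> node(node(q(n), 0, q(n)), node(q(n), 0, q(n)), true), S -> q(n) }, so Q -> node(node(q(n), 0, q(n)), node(q(n), 0, q(n)), true).

node(node(q(n), 0, q(n)), node(q(n), 0, q(n)), true)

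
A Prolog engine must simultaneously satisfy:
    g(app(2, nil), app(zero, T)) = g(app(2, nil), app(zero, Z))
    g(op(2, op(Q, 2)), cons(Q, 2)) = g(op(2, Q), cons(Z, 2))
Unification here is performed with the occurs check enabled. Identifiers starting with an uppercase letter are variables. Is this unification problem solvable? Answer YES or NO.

NO

Decompose g/2: app(2, nil) = app(2, nil),  app(zero, T) = app(zero, Z).
Delete trivial equation app(2, nil) = app(2, nil).
Decompose app/2: zero = zero,  T = Z.
Delete trivial equation zero = zero.
Bind T := Z; no other remaining equation mentions T.
Decompose g/2: op(2, op(Q, 2)) = op(2, Q),  cons(Q, 2) = cons(Z, 2).
Decompose op/2: 2 = 2,  op(Q, 2) = Q.
Delete trivial equation 2 = 2.
Occurs check fails: Q occurs in op(Q, 2); the equation Q = op(Q, 2) has no finite solution.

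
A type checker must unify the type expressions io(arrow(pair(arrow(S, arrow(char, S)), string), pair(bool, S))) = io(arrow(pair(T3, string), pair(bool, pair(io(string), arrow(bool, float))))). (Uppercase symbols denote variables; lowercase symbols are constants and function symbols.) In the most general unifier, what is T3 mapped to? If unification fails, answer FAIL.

Decompose io/1: arrow(pair(arrow(S, arrow(char, S)), string), pair(bool, S)) = arrow(pair(T3, string), pair(bool, pair(io(string), arrow(bool, float)))).
Decompose arrow/2: pair(arrow(S, arrow(char, S)), string) = pair(T3, string),  pair(bool, S) = pair(bool, pair(io(string), arrow(bool, float))).
Decompose pair/2: arrow(S, arrow(char, S)) = T3,  string = string.
Bind T3 := arrow(S, arrow(char, S)); no other remaining equation mentions T3.
Delete trivial equation string = string.
Decompose pair/2: bool = bool,  S = pair(io(string), arrow(bool, float)).
Delete trivial equation bool = bool.
Bind S := pair(io(string), arrow(bool, float)). Substituting into the earlier binding gives T3 := arrow(pair(io(string), arrow(bool, float)), arrow(char, pair(io(string), arrow(bool, float)))).
MGU = { T3 -> arrow(pair(io(string), arrow(bool, float)), arrow(char, pair(io(string), arrow(bool, float)))), S -> pair(io(string), arrow(bool, float)) }, so T3 -> arrow(pair(io(string), arrow(bool, float)), arrow(char, pair(io(string), arrow(bool, float)))).

arrow(pair(io(string), arrow(bool, float)), arrow(char, pair(io(string), arrow(bool, float))))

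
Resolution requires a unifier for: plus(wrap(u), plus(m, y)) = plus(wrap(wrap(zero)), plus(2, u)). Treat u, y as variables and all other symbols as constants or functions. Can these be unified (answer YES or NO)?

NO

Decompose plus/2: wrap(u) = wrap(wrap(zero)),  plus(m, y) = plus(2, u).
Decompose wrap/1: u = wrap(zero).
Bind u := wrap(zero); substituting into the remaining equation gives: plus(m, y) = plus(2, wrap(zero)).
Decompose plus/2: m = 2,  y = wrap(zero).
Clash: constants m and 2 differ; no unifier exists.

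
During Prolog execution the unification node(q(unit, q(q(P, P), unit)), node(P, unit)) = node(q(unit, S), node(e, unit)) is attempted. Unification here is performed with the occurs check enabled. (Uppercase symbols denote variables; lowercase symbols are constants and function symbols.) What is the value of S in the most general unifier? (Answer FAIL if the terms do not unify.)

Decompose node/2: q(unit, q(q(P, P), unit)) = q(unit, S),  node(P, unit) = node(e, unit).
Decompose q/2: unit = unit,  q(q(P, P), unit) = S.
Delete trivial equation unit = unit.
Bind S := q(q(P, P), unit); no other remaining equation mentions S.
Decompose node/2: P = e,  unit = unit.
Bind P := e; no other remaining equation mentions P. Substituting into the earlier binding gives S := q(q(e, e), unit).
Delete trivial equation unit = unit.
MGU = { S ↦ q(q(e, e), unit), P ↦ e }, so S ↦ q(q(e, e), unit).

q(q(e, e), unit)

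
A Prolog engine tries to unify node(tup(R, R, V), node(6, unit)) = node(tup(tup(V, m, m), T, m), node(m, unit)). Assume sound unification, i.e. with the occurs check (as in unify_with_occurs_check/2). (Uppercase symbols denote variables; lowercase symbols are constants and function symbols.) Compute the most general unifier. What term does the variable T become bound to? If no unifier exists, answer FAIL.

FAIL

Decompose node/2: tup(R, R, V) = tup(tup(V, m, m), T, m),  node(6, unit) = node(m, unit).
Decompose tup/3: R = tup(V, m, m),  R = T,  V = m.
Bind R := tup(V, m, m); substituting into the one remaining equation that mentions R gives: tup(V, m, m) = T.
Bind T := tup(V, m, m); no other remaining equation mentions T.
Bind V := m; no other remaining equation mentions V. Substituting into the earlier bindings gives R := tup(m, m, m), T := tup(m, m, m).
Decompose node/2: 6 = m,  unit = unit.
Clash: constants 6 and m differ; no unifier exists.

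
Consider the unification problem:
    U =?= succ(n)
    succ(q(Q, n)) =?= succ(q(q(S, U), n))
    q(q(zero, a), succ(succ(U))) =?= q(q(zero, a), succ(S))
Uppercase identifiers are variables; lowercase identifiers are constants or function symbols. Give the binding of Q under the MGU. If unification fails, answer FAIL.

Bind U := succ(n); substituting into the remaining equations gives: succ(q(Q, n)) =?= succ(q(q(S, succ(n)), n)),  q(q(zero, a), succ(succ(succ(n)))) =?= q(q(zero, a), succ(S)).
Decompose succ/1: q(Q, n) =?= q(q(S, succ(n)), n).
Decompose q/2: Q =?= q(S, succ(n)),  n =?= n.
Bind Q := q(S, succ(n)); no other remaining equation mentions Q.
Delete trivial equation n =?= n.
Decompose q/2: q(zero, a) =?= q(zero, a),  succ(succ(succ(n))) =?= succ(S).
Delete trivial equation q(zero, a) =?= q(zero, a).
Decompose succ/1: succ(succ(n)) =?= S.
Bind S := succ(succ(n)). Substituting into the earlier binding gives Q := q(succ(succ(n)), succ(n)).
MGU = { U ↦ succ(n), Q ↦ q(succ(succ(n)), succ(n)), S ↦ succ(succ(n)) }, so Q ↦ q(succ(succ(n)), succ(n)).

q(succ(succ(n)), succ(n))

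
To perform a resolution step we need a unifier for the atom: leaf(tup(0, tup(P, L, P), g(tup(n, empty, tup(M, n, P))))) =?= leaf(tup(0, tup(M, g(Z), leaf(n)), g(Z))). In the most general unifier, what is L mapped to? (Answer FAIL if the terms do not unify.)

Decompose leaf/1: tup(0, tup(P, L, P), g(tup(n, empty, tup(M, n, P)))) =?= tup(0, tup(M, g(Z), leaf(n)), g(Z)).
Decompose tup/3: 0 =?= 0,  tup(P, L, P) =?= tup(M, g(Z), leaf(n)),  g(tup(n, empty, tup(M, n, P))) =?= g(Z).
Delete trivial equation 0 =?= 0.
Decompose tup/3: P =?= M,  L =?= g(Z),  P =?= leaf(n).
Bind P := M; substituting into the 2 remaining equations that mention P gives: M =?= leaf(n),  g(tup(n, empty, tup(M, n, M))) =?= g(Z).
Bind L := g(Z); no other remaining equation mentions L.
Bind M := leaf(n); substituting into the remaining equation gives: g(tup(n, empty, tup(leaf(n), n, leaf(n)))) =?= g(Z). Substituting into the earlier binding gives P := leaf(n).
Decompose g/1: tup(n, empty, tup(leaf(n), n, leaf(n))) =?= Z.
Bind Z := tup(n, empty, tup(leaf(n), n, leaf(n))). Substituting into the earlier binding gives L := g(tup(n, empty, tup(leaf(n), n, leaf(n)))).
MGU = { P -> leaf(n), L -> g(tup(n, empty, tup(leaf(n), n, leaf(n)))), M -> leaf(n), Z -> tup(n, empty, tup(leaf(n), n, leaf(n))) }, so L -> g(tup(n, empty, tup(leaf(n), n, leaf(n)))).

g(tup(n, empty, tup(leaf(n), n, leaf(n))))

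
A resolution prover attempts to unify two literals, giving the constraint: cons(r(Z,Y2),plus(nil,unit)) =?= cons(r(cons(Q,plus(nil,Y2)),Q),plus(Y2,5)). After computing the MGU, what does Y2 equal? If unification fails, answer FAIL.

FAIL

Decompose cons/2: r(Z,Y2) =?= r(cons(Q,plus(nil,Y2)),Q),  plus(nil,unit) =?= plus(Y2,5).
Decompose r/2: Z =?= cons(Q,plus(nil,Y2)),  Y2 =?= Q.
Bind Z := cons(Q,plus(nil,Y2)); no other remaining equation mentions Z.
Bind Y2 := Q; substituting into the remaining equation gives: plus(nil,unit) =?= plus(Q,5). Substituting into the earlier binding gives Z := cons(Q,plus(nil,Q)).
Decompose plus/2: nil =?= Q,  unit =?= 5.
Bind Q := nil; no other remaining equation mentions Q. Substituting into the earlier bindings gives Z := cons(nil,plus(nil,nil)), Y2 := nil.
Clash: constants unit and 5 differ; no unifier exists.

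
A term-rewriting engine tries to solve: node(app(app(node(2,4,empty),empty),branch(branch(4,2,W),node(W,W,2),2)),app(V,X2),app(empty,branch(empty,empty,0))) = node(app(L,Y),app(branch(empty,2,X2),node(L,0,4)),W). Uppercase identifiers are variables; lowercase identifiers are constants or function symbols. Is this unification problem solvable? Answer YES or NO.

Decompose node/3: app(app(node(2,4,empty),empty),branch(branch(4,2,W),node(W,W,2),2)) = app(L,Y),  app(V,X2) = app(branch(empty,2,X2),node(L,0,4)),  app(empty,branch(empty,empty,0)) = W.
Decompose app/2: app(node(2,4,empty),empty) = L,  branch(branch(4,2,W),node(W,W,2),2) = Y.
Bind L := app(node(2,4,empty),empty); substituting into the one remaining equation that mentions L gives: app(V,X2) = app(branch(empty,2,X2),node(app(node(2,4,empty),empty),0,4)).
Bind Y := branch(branch(4,2,W),node(W,W,2),2); no other remaining equation mentions Y.
Decompose app/2: V = branch(empty,2,X2),  X2 = node(app(node(2,4,empty),empty),0,4).
Bind V := branch(empty,2,X2); no other remaining equation mentions V.
Bind X2 := node(app(node(2,4,empty),empty),0,4); no other remaining equation mentions X2. Substituting into the earlier binding gives V := branch(empty,2,node(app(node(2,4,empty),empty),0,4)).
Bind W := app(empty,branch(empty,empty,0)). Substituting into the earlier binding gives Y := branch(branch(4,2,app(empty,branch(empty,empty,0))),node(app(empty,branch(empty,empty,0)),app(empty,branch(empty,empty,0)),2),2).
No equations remain and no clash or occurs-check failure arose, so a unifier exists.

YES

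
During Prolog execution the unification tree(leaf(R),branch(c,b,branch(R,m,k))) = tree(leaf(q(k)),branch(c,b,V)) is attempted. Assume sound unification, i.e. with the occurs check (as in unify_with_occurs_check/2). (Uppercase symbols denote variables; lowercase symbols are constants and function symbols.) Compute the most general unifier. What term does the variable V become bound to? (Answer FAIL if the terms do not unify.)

branch(q(k),m,k)

Decompose tree/2: leaf(R) = leaf(q(k)),  branch(c,b,branch(R,m,k)) = branch(c,b,V).
Decompose leaf/1: R = q(k).
Bind R := q(k); substituting into the remaining equation gives: branch(c,b,branch(q(k),m,k)) = branch(c,b,V).
Decompose branch/3: c = c,  b = b,  branch(q(k),m,k) = V.
Delete trivial equation c = c.
Delete trivial equation b = b.
Bind V := branch(q(k),m,k).
MGU = { R -> q(k), V -> branch(q(k),m,k) }, so V -> branch(q(k),m,k).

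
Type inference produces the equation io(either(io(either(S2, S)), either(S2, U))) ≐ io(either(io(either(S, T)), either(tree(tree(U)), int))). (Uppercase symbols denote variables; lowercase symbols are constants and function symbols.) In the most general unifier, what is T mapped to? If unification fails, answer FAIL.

Decompose io/1: either(io(either(S2, S)), either(S2, U)) ≐ either(io(either(S, T)), either(tree(tree(U)), int)).
Decompose either/2: io(either(S2, S)) ≐ io(either(S, T)),  either(S2, U) ≐ either(tree(tree(U)), int).
Decompose io/1: either(S2, S) ≐ either(S, T).
Decompose either/2: S2 ≐ S,  S ≐ T.
Bind S2 := S; substituting into the one remaining equation that mentions S2 gives: either(S, U) ≐ either(tree(tree(U)), int).
Bind S := T; substituting into the remaining equation gives: either(T, U) ≐ either(tree(tree(U)), int). Substituting into the earlier binding gives S2 := T.
Decompose either/2: T ≐ tree(tree(U)),  U ≐ int.
Bind T := tree(tree(U)); no other remaining equation mentions T. Substituting into the earlier bindings gives S2 := tree(tree(U)), S := tree(tree(U)).
Bind U := int. Substituting into the earlier bindings gives S2 := tree(tree(int)), S := tree(tree(int)), T := tree(tree(int)).
MGU = { S2 := tree(tree(int)), S := tree(tree(int)), T := tree(tree(int)), U := int }, so T := tree(tree(int)).

tree(tree(int))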